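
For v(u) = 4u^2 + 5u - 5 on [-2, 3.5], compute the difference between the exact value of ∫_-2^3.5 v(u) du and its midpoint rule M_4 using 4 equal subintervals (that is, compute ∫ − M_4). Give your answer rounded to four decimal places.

3.4661

Exact integral: ∫_-2^3.5 v(u) du ≈ 60.958333.
M_4 = 57.4921875.
Error ≈ 60.958333 − 57.4921875 ≈ 3.4661.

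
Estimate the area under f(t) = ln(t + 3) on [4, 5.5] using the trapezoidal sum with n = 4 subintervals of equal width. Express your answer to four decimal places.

3.0689

Δt = (5.5 − 4)/4 = 0.375.
f(4) ≈ 1.9459, f(4.375) ≈ 1.9981, f(4.75) ≈ 2.0477, f(5.125) ≈ 2.0949, f(5.5) ≈ 2.1401.
T_4 = (Δt/2)·[f(t_0) + 2f(t_1) + 2f(t_2) + 2f(t_3) + f(t_4)].
Sum ≈ 3.0689.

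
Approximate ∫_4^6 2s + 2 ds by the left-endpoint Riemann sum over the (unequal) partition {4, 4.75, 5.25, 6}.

22.625

Subinterval widths: 0.75, 0.5, 0.75.
Left endpoints: 4, 4.75, 5.25.
f(4) = 10, f(4.75) = 11.5, f(5.25) = 12.5.
Sum = Σ Δs_i · f(s_i).
Sum = 22.625.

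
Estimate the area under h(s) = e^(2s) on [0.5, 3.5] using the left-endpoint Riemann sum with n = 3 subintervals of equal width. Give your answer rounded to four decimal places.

Δs = (3.5 − 0.5)/3 = 1.
Left endpoints: 0.5, 1.5, 2.5.
h(0.5) ≈ 2.7183, h(1.5) ≈ 20.0855, h(2.5) ≈ 148.4132.
Sum = Δs · [h(0.5) + h(1.5) + h(2.5)].
Sum ≈ 171.2170.

171.2170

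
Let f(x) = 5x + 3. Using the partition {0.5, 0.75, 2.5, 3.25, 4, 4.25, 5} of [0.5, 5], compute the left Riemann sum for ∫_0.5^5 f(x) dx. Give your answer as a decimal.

Subinterval widths: 0.25, 1.75, 0.75, 0.75, 0.25, 0.75.
Left endpoints: 0.5, 0.75, 2.5, 3.25, 4, 4.25.
f(0.5) = 5.5, f(0.75) = 6.75, f(2.5) = 15.5, f(3.25) = 19.25, f(4) = 23, f(4.25) = 24.25.
Sum = Σ Δx_i · f(x_i).
Sum = 63.1875.

63.1875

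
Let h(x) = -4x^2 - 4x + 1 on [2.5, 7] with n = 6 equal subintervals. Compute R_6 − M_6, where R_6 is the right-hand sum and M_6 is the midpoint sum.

-73.40625

R_6 = -590.0625.
M_6 = -516.65625.
R_6 − M_6 = -73.40625.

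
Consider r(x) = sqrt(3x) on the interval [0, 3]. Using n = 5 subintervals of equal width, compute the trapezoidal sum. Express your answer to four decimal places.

Δx = (3 − 0)/5 = 0.6.
r(0) ≈ 0.0000, r(0.6) ≈ 1.3416, r(1.2) ≈ 1.8974, r(1.8) ≈ 2.3238, r(2.4) ≈ 2.6833, r(3) ≈ 3.0000.
T_5 = (Δx/2)·[r(x_0) + 2r(x_1) + ... + 2r(x_{4}) + r(x_5)].
Sum ≈ 5.8476.

5.8476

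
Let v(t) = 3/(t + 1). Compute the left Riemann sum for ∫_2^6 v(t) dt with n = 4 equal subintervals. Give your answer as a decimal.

2.85

Δt = (6 − 2)/4 = 1.
Left endpoints: 2, 3, 4, 5.
v(2) = 1, v(3) = 0.75, v(4) = 0.6, v(5) = 0.5.
Sum = Δt · [v(2) + v(3) + v(4) + v(5)].
Sum = 2.85.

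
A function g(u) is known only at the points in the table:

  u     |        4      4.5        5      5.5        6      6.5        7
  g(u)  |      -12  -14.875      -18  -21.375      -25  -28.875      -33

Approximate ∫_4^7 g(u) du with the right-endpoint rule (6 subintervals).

Δu = 0.5.
Sum = 0.5·[(-14.875) + (-18) + (-21.375) + (-25) + (-28.875) + (-33)] = -70.5625.

-70.5625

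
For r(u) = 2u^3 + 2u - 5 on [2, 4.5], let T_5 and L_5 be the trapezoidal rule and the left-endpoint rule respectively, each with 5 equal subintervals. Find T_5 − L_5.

T_5 = 202.8125.
L_5 = 160.
T_5 − L_5 = 42.8125.

42.8125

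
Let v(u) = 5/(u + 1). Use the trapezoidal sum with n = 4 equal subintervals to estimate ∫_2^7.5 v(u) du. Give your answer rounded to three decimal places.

5.282

Δu = (7.5 − 2)/4 = 1.375.
v(2) = 5/3, v(3.375) = 8/7, v(4.75) = 20/23, v(6.125) = 40/57, v(7.5) = 10/17.
T_4 = (Δu/2)·[v(u_0) + 2v(u_1) + 2v(u_2) + 2v(u_3) + v(u_4)].
Sum ≈ 5.282.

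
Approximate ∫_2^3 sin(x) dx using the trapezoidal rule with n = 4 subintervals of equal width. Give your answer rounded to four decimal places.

Δx = (3 − 2)/4 = 0.25.
f(2) ≈ 0.9093, f(2.25) ≈ 0.7781, f(2.5) ≈ 0.5985, f(2.75) ≈ 0.3817, f(3) ≈ 0.1411.
T_4 = (Δx/2)·[f(x_0) + 2f(x_1) + 2f(x_2) + 2f(x_3) + f(x_4)].
Sum ≈ 0.5709.

0.5709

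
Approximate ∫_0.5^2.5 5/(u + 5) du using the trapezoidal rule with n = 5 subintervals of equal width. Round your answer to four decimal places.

Δu = (2.5 − 0.5)/5 = 0.4.
f(0.5) = 10/11, f(0.9) = 50/59, f(1.3) = 50/63, f(1.7) = 50/67, f(2.1) = 50/71, f(2.5) = 2/3.
T_5 = (Δu/2)·[f(u_0) + 2f(u_1) + ... + 2f(u_{4}) + f(u_5)].
Sum ≈ 1.5518.

1.5518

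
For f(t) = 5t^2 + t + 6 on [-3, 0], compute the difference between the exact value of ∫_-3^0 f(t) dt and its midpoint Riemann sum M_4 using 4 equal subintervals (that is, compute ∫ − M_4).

Exact integral: ∫_-3^0 f(t) dt = 58.5.
M_4 = 57.796875.
Error = 58.5 − 57.796875 = 0.703125.

0.703125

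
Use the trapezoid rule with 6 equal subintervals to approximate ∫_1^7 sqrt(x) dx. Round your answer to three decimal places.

Δx = (7 − 1)/6 = 1.
f(1) ≈ 1.000, f(2) ≈ 1.414, f(3) ≈ 1.732, f(4) ≈ 2.000, f(5) ≈ 2.236, f(6) ≈ 2.449, f(7) ≈ 2.646.
T_6 = (Δx/2)·[f(x_0) + 2f(x_1) + ... + 2f(x_{5}) + f(x_6)].
Sum ≈ 11.655.

11.655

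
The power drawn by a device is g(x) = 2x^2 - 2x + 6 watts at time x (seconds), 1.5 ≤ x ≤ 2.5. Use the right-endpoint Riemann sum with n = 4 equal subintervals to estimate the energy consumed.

10.9375

Δx = (2.5 − 1.5)/4 = 0.25.
Right endpoints: 1.75, 2, 2.25, 2.5.
g(1.75) = 8.625, g(2) = 10, g(2.25) = 11.625, g(2.5) = 13.5.
Sum = Δx · [g(1.75) + g(2) + g(2.25) + g(2.5)].
Sum = 10.9375.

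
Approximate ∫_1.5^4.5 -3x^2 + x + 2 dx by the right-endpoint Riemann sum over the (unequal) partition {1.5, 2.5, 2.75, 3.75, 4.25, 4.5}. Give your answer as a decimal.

-92.703125

Subinterval widths: 1, 0.25, 1, 0.5, 0.25.
Right endpoints: 2.5, 2.75, 3.75, 4.25, 4.5.
f(2.5) = -14.25, f(2.75) = -17.9375, f(3.75) = -36.4375, f(4.25) = -47.9375, f(4.5) = -54.25.
Sum = Σ Δx_i · f(x_i).
Sum = -92.703125.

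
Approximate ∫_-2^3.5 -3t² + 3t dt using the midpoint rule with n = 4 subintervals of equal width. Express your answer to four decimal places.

Δt = (3.5 − (-2))/4 = 1.375.
Midpoints: -1.3125, 0.0625, 1.4375, 2.8125.
f(-1.3125) = -9.10546875, f(0.0625) = 0.17578125, f(1.4375) = -1.88671875, f(2.8125) = -15.29296875.
Sum = Δt · [f(-1.3125) + f(0.0625) + f(1.4375) + f(2.8125)].
Sum ≈ -35.9004.

-35.9004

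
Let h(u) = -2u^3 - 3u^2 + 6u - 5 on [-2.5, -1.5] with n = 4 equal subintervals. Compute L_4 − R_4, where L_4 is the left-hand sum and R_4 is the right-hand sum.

L_4 = -11.34375.
R_4 = -12.96875.
L_4 − R_4 = 1.625.

1.625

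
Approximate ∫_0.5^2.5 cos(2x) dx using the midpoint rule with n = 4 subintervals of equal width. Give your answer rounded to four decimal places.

Δx = (2.5 − 0.5)/4 = 0.5.
Midpoints: 0.75, 1.25, 1.75, 2.25.
f(0.75) ≈ 0.0707, f(1.25) ≈ -0.8011, f(1.75) ≈ -0.9365, f(2.25) ≈ -0.2108.
Sum = Δx · [f(0.75) + f(1.25) + f(1.75) + f(2.25)].
Sum ≈ -0.9388.

-0.9388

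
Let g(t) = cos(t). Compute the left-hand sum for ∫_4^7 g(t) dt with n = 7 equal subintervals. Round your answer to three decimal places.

Δt = (7 − 4)/7 = 3/7.
Left endpoints: 4, 31/7, 34/7, 37/7, 40/7, 43/7, 46/7.
g(4) ≈ -0.654, g(31/7) ≈ -0.280, g(34/7) ≈ 0.144, g(37/7) ≈ 0.542, g(40/7) ≈ 0.842, g(43/7) ≈ 0.990, g(46/7) ≈ 0.959.
Sum = Δt · [g(4) + g(31/7) + g(34/7) + ...].
Sum ≈ 1.090.

1.090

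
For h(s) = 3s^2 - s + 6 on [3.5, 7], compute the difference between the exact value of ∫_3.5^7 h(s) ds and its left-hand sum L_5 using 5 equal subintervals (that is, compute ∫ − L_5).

Exact integral: ∫_3.5^7 h(s) ds = 302.75.
L_5 = 266.245.
Error = 302.75 − 266.245 = 36.505.

36.505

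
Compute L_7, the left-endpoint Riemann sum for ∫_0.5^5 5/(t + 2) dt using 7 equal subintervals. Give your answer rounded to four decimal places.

Δt = (5 − 0.5)/7 = 9/14.
Left endpoints: 0.5, 8/7, 25/14, 17/7, 43/14, 26/7, 61/14.
f(0.5) = 2, f(8/7) = 35/22, f(25/14) = 70/53, f(17/7) = 35/31, f(43/14) = 70/71, f(26/7) = 0.875, f(61/14) = 70/89.
Sum = Δt · [f(0.5) + f(8/7) + f(25/14) + ...].
Sum ≈ 5.5852.

5.5852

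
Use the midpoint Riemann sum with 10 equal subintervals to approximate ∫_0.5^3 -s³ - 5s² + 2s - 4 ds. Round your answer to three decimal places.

Δs = (3 − 0.5)/10 = 0.25.
Midpoints: 0.625, 0.875, 1.125, 1.375, 1.625, 1.875, 2.125, 2.375, 2.625, 2.875.
f(0.625) = -2533/512, f(0.875) = -3455/512, f(1.125) = -4865/512, f(1.375) = -6811/512, f(1.625) = -9341/512, f(1.875) = -12503/512, f(2.125) = -16345/512, f(2.375) = -20915/512, f(2.625) = -26261/512, f(2.875) = -32431/512.
Sum = Δs · [f(0.625) + f(0.875) + f(1.125) + ...].
Sum ≈ -66.143.

-66.143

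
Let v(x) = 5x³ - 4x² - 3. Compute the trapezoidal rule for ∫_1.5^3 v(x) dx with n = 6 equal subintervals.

59.38671875

Δx = (3 − 1.5)/6 = 0.25.
v(1.5) = 4.875, v(1.75) = 11.546875, v(2) = 21, v(2.25) = 33.703125, v(2.5) = 50.125, v(2.75) = 70.734375, v(3) = 96.
T_6 = (Δx/2)·[v(x_0) + 2v(x_1) + ... + 2v(x_{5}) + v(x_6)].
Sum = 59.38671875.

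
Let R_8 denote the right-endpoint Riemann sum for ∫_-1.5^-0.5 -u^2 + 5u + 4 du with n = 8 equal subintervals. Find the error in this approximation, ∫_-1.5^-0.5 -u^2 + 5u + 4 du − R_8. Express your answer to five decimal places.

Exact integral: ∫_-1.5^-0.5 f(u) du ≈ -2.0833333.
R_8 = -1.6484375.
Error ≈ -2.0833333 − (-1.6484375) ≈ -0.43490.

-0.43490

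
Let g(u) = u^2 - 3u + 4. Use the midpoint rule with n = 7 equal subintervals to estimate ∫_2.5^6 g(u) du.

36.09375

Δu = (6 − 2.5)/7 = 0.5.
Midpoints: 2.75, 3.25, 3.75, 4.25, 4.75, 5.25, 5.75.
g(2.75) = 3.3125, g(3.25) = 4.8125, g(3.75) = 6.8125, g(4.25) = 9.3125, g(4.75) = 12.3125, g(5.25) = 15.8125, g(5.75) = 19.8125.
Sum = Δu · [g(2.75) + g(3.25) + g(3.75) + ...].
Sum = 36.09375.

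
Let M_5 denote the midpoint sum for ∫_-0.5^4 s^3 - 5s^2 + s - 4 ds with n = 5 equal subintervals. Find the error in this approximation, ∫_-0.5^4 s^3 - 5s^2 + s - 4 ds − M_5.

Exact integral: ∫_-0.5^4 f(s) ds = -53.015625.
M_5 = -53.0915625.
Error = -53.015625 − (-53.0915625) = 0.0759375.

0.0759375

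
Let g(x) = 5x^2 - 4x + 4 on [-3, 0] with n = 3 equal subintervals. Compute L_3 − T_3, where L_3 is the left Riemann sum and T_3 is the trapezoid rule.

28.5

L_3 = 106.
T_3 = 77.5.
L_3 − T_3 = 28.5.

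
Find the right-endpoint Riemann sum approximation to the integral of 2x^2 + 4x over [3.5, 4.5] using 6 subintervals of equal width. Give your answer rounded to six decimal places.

Δx = (4.5 − 3.5)/6 = 1/6.
Right endpoints: 11/3, 23/6, 4, 25/6, 13/3, 4.5.
f(11/3) = 374/9, f(23/6) = 805/18, f(4) = 48, f(25/6) = 925/18, f(13/3) = 494/9, f(4.5) = 58.5.
Sum = Δx · [f(11/3) + f(23/6) + f(4) + ...].
Sum ≈ 49.842593.

49.842593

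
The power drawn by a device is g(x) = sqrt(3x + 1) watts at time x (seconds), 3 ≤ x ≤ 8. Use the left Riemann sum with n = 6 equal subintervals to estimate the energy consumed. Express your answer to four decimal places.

Δx = (8 − 3)/6 = 5/6.
Left endpoints: 3, 23/6, 14/3, 5.5, 19/3, 43/6.
g(3) ≈ 3.1623, g(23/6) ≈ 3.5355, g(14/3) ≈ 3.8730, g(5.5) ≈ 4.1833, g(19/3) ≈ 4.4721, g(43/6) ≈ 4.7434.
Sum = Δx · [g(3) + g(23/6) + g(14/3) + ...].
Sum ≈ 19.9747.

19.9747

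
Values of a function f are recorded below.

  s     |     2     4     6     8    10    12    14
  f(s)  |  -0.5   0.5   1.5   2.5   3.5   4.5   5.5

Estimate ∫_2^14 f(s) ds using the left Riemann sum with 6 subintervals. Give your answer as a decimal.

Δs = 2.
Sum = 2·[(-0.5) + 0.5 + 1.5 + 2.5 + 3.5 + 4.5] = 24.

24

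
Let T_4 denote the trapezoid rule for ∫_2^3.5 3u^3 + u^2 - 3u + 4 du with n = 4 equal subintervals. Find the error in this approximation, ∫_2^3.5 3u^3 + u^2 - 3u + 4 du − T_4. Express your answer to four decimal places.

Exact integral: ∫_2^3.5 f(u) du = 105.796875.
T_4 ≈ 106.702148.
Error ≈ 105.796875 − 106.702148 ≈ -0.9053.

-0.9053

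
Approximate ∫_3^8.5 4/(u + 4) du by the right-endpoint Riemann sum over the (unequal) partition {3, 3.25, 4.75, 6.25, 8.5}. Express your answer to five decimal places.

Subinterval widths: 0.25, 1.5, 1.5, 2.25.
Right endpoints: 3.25, 4.75, 6.25, 8.5.
f(3.25) = 16/29, f(4.75) = 16/35, f(6.25) = 16/41, f(8.5) = 0.32.
Sum = Σ Δu_i · f(u_i).
Sum ≈ 2.12901.

2.12901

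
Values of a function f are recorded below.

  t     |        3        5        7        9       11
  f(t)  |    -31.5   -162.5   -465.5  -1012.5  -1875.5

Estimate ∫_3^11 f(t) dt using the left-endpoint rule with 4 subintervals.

Δt = 2.
Sum = 2·[(-31.5) + (-162.5) + (-465.5) + (-1012.5)] = -3344.

-3344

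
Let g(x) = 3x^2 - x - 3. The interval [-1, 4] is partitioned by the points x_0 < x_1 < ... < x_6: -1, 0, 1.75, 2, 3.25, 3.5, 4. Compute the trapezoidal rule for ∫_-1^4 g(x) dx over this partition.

Subinterval widths: 1, 1.75, 0.25, 1.25, 0.25, 0.5.
g(-1) = 1, g(0) = -3, g(1.75) = 4.4375, g(2) = 7, g(3.25) = 25.4375, g(3.5) = 30.25, g(4) = 41.
On each subinterval the trapezoid contributes (Δx_i/2)·[g(x_{i-1}) + g(x_i)].
Sum = 46.734375.

46.734375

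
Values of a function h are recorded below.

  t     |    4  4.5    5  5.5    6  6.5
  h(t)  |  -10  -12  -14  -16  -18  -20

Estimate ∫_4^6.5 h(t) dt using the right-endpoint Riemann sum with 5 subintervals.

Δt = 0.5.
Sum = 0.5·[(-12) + (-14) + (-16) + (-18) + (-20)] = -40.

-40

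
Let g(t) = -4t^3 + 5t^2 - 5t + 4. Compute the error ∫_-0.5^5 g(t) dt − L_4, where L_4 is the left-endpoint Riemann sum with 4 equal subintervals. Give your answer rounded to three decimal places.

Exact integral: ∫_-0.5^5 g(t) dt ≈ -456.27083.
L_4 = -216.4765625.
Error ≈ -456.27083 − (-216.4765625) ≈ -239.794.

-239.794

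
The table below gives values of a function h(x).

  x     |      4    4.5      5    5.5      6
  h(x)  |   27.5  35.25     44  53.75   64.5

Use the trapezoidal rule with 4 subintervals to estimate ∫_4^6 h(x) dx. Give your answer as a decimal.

Δx = 0.5.
T_4 = (0.5/2)·[27.5 + 2·35.25 + 2·44 + 2·53.75 + 64.5] = 89.5.

89.5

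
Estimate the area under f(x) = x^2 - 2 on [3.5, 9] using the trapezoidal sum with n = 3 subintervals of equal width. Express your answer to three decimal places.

Δx = (9 − 3.5)/3 = 11/6.
f(3.5) = 10.25, f(16/3) = 238/9, f(43/6) = 1777/36, f(9) = 79.
T_3 = (Δx/2)·[f(x_0) + 2f(x_1) + 2f(x_2) + f(x_3)].
Sum ≈ 220.789.

220.789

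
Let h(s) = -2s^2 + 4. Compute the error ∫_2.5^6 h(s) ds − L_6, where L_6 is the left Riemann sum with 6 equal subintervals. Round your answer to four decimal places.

-16.9572

Exact integral: ∫_2.5^6 h(s) ds ≈ -119.583333.
L_6 ≈ -102.626157.
Error ≈ -119.583333 − (-102.626157) ≈ -16.9572.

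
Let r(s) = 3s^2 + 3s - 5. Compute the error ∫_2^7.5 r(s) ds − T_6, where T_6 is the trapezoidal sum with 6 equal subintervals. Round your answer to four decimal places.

-2.3108

Exact integral: ∫_2^7.5 r(s) ds = 464.75.
T_6 ≈ 467.060764.
Error ≈ 464.75 − 467.060764 ≈ -2.3108.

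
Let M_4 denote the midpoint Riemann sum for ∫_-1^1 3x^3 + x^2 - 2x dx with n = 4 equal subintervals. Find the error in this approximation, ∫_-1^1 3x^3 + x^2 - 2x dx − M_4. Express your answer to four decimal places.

Exact integral: ∫_-1^1 f(x) dx ≈ 0.666667.
M_4 = 0.625.
Error ≈ 0.666667 − 0.625 ≈ 0.0417.

0.0417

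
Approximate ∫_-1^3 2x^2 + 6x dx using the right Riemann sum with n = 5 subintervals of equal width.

Δx = (3 − (-1))/5 = 0.8.
Right endpoints: -0.2, 0.6, 1.4, 2.2, 3.
f(-0.2) = -1.12, f(0.6) = 4.32, f(1.4) = 12.32, f(2.2) = 22.88, f(3) = 36.
Sum = Δx · [f(-0.2) + f(0.6) + f(1.4) + f(2.2) + f(3)].
Sum = 59.52.

59.52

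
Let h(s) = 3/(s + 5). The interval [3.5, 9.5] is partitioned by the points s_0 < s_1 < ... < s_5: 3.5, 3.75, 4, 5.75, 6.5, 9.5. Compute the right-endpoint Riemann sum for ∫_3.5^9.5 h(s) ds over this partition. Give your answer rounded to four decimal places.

Subinterval widths: 0.25, 0.25, 1.75, 0.75, 3.
Right endpoints: 3.75, 4, 5.75, 6.5, 9.5.
h(3.75) = 12/35, h(4) = 1/3, h(5.75) = 12/43, h(6.5) = 6/23, h(9.5) = 6/29.
Sum = Σ Δs_i · h(s_i).
Sum ≈ 1.4738.

1.4738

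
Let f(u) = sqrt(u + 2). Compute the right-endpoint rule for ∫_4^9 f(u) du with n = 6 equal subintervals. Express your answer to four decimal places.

Δu = (9 − 4)/6 = 5/6.
Right endpoints: 29/6, 17/3, 6.5, 22/3, 49/6, 9.
f(29/6) ≈ 2.6141, f(17/3) ≈ 2.7689, f(6.5) ≈ 2.9155, f(22/3) ≈ 3.0551, f(49/6) ≈ 3.1885, f(9) ≈ 3.3166.
Sum = Δu · [f(29/6) + f(17/3) + f(6.5) + ...].
Sum ≈ 14.8822.

14.8822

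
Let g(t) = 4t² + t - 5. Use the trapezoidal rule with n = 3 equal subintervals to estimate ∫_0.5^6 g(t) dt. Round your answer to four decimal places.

290.5324

Δt = (6 − 0.5)/3 = 11/6.
g(0.5) = -3.5, g(7/3) = 172/9, g(25/6) = 1235/18, g(6) = 145.
T_3 = (Δt/2)·[g(t_0) + 2g(t_1) + 2g(t_2) + g(t_3)].
Sum ≈ 290.5324.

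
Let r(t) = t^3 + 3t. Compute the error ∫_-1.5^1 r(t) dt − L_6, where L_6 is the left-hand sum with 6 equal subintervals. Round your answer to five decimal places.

2.52821

Exact integral: ∫_-1.5^1 r(t) dt = -2.890625.
L_6 ≈ -5.4188368.
Error ≈ -2.890625 − (-5.4188368) ≈ 2.52821.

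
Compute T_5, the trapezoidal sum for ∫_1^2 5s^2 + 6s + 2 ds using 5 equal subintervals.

22.7

Δs = (2 − 1)/5 = 0.2.
f(1) = 13, f(1.2) = 16.4, f(1.4) = 20.2, f(1.6) = 24.4, f(1.8) = 29, f(2) = 34.
T_5 = (Δs/2)·[f(s_0) + 2f(s_1) + ... + 2f(s_{4}) + f(s_5)].
Sum = 22.7.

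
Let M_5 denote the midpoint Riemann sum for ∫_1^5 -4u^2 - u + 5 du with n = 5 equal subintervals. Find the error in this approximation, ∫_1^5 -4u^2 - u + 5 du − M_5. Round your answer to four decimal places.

-0.8533

Exact integral: ∫_1^5 f(u) du ≈ -157.333333.
M_5 = -156.48.
Error ≈ -157.333333 − (-156.48) ≈ -0.8533.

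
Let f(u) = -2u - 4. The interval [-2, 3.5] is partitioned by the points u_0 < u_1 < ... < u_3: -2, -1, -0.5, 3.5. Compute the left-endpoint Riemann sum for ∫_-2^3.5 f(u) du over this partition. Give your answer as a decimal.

-13

Subinterval widths: 1, 0.5, 4.
Left endpoints: -2, -1, -0.5.
f(-2) = 0, f(-1) = -2, f(-0.5) = -3.
Sum = Σ Δu_i · f(u_i).
Sum = -13.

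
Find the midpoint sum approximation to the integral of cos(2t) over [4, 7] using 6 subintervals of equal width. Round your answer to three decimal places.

0.001

Δt = (7 − 4)/6 = 0.5.
Midpoints: 4.25, 4.75, 5.25, 5.75, 6.25, 6.75.
f(4.25) ≈ -0.602, f(4.75) ≈ -0.997, f(5.25) ≈ -0.476, f(5.75) ≈ 0.483, f(6.25) ≈ 0.998, f(6.75) ≈ 0.595.
Sum = Δt · [f(4.25) + f(4.75) + f(5.25) + ...].
Sum ≈ 0.001.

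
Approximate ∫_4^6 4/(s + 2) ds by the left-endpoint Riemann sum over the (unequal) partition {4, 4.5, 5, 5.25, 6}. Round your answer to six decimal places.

Subinterval widths: 0.5, 0.5, 0.25, 0.75.
Left endpoints: 4, 4.5, 5, 5.25.
f(4) = 2/3, f(4.5) = 8/13, f(5) = 4/7, f(5.25) = 16/29.
Sum = Σ Δs_i · f(s_i).
Sum ≈ 1.197676.

1.197676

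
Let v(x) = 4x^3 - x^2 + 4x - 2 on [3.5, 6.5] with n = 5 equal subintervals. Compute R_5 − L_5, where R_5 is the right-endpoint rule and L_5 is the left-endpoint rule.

545.4

R_5 = 1895.07.
L_5 = 1349.67.
R_5 − L_5 = 545.4.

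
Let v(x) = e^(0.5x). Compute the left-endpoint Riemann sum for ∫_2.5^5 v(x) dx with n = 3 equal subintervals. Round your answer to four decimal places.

14.0134

Δx = (5 − 2.5)/3 = 5/6.
Left endpoints: 2.5, 10/3, 25/6.
v(2.5) ≈ 3.4903, v(10/3) ≈ 5.2945, v(25/6) ≈ 8.0312.
Sum = Δx · [v(2.5) + v(10/3) + v(25/6)].
Sum ≈ 14.0134.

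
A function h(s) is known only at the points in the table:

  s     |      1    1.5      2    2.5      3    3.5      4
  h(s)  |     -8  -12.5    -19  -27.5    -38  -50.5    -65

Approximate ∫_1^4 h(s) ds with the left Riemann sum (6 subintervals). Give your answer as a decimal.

Δs = 0.5.
Sum = 0.5·[(-8) + (-12.5) + (-19) + (-27.5) + (-38) + (-50.5)] = -77.75.

-77.75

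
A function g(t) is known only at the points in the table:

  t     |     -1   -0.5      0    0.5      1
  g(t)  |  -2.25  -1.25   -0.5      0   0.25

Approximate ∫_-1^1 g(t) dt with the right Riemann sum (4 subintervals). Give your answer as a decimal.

-0.75

Δt = 0.5.
Sum = 0.5·[(-1.25) + (-0.5) + 0 + 0.25] = -0.75.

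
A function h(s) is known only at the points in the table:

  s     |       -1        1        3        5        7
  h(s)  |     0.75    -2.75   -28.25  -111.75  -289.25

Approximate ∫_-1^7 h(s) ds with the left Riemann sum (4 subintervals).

-284

Δs = 2.
Sum = 2·[0.75 + (-2.75) + (-28.25) + (-111.75)] = -284.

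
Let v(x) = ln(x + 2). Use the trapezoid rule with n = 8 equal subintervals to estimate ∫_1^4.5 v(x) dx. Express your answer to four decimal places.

Δx = (4.5 − 1)/8 = 0.4375.
v(1) ≈ 1.0986, v(1.4375) ≈ 1.2347, v(1.875) ≈ 1.3545, v(2.3125) ≈ 1.4615, v(2.75) ≈ 1.5581, v(3.1875) ≈ 1.6463, v(3.625) ≈ 1.7272, v(4.0625) ≈ 1.8021, v(4.5) ≈ 1.8718.
T_8 = (Δx/2)·[v(x_0) + 2v(x_1) + ... + 2v(x_{7}) + v(x_8)].
Sum ≈ 5.3680.

5.3680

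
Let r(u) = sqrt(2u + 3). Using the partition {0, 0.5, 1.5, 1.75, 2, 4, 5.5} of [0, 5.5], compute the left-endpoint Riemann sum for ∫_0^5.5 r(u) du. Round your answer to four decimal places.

14.3822

Subinterval widths: 0.5, 1, 0.25, 0.25, 2, 1.5.
Left endpoints: 0, 0.5, 1.5, 1.75, 2, 4.
r(0) ≈ 1.7321, r(0.5) ≈ 2.0000, r(1.5) ≈ 2.4495, r(1.75) ≈ 2.5495, r(2) ≈ 2.6458, r(4) ≈ 3.3166.
Sum = Σ Δu_i · r(u_i).
Sum ≈ 14.3822.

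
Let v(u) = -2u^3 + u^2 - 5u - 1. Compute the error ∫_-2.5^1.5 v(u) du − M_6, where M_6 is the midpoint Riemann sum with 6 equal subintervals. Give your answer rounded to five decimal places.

Exact integral: ∫_-2.5^1.5 v(u) du ≈ 29.3333333.
M_6 ≈ 28.7407407.
Error ≈ 29.3333333 − 28.7407407 ≈ 0.59259.

0.59259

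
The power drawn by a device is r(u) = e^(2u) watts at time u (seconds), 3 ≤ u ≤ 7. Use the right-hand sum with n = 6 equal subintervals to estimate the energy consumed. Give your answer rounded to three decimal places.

1088354.321

Δu = (7 − 3)/6 = 2/3.
Right endpoints: 11/3, 13/3, 5, 17/3, 19/3, 7.
r(11/3) ≈ 1530.475, r(13/3) ≈ 5806.113, r(5) ≈ 22026.466, r(17/3) ≈ 83561.096, r(19/3) ≈ 317003.048, r(7) ≈ 1202604.284.
Sum = Δu · [r(11/3) + r(13/3) + r(5) + ...].
Sum ≈ 1088354.321.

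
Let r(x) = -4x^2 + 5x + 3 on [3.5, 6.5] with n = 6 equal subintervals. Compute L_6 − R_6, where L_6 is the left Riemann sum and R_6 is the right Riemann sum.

L_6 = -199.25.
R_6 = -251.75.
L_6 − R_6 = 52.5.

52.5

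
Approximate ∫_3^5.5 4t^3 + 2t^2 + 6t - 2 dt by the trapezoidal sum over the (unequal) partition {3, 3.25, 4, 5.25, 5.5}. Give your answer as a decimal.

1007.921875

Subinterval widths: 0.25, 0.75, 1.25, 0.25.
f(3) = 142, f(3.25) = 175.9375, f(4) = 310, f(5.25) = 663.4375, f(5.5) = 757.
On each subinterval the trapezoid contributes (Δt_i/2)·[f(t_{i-1}) + f(t_i)].
Sum = 1007.921875.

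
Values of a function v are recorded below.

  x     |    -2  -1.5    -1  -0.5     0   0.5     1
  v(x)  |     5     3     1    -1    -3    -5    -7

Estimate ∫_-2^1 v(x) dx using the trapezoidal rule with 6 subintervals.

-3

Δx = 0.5.
T_6 = (0.5/2)·[5 + 2·3 + 2·1 + 2·(-1) + 2·(-3) + 2·(-5) + (-7)] = -3.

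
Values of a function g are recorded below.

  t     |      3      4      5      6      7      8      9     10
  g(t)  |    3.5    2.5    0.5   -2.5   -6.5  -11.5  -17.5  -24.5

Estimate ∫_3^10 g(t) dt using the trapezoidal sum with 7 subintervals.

-45.5

Δt = 1.
T_7 = (1/2)·[3.5 + 2·2.5 + 2·0.5 + 2·(-2.5) + 2·(-6.5) + 2·(-11.5) + 2·(-17.5) + (-24.5)] = -45.5.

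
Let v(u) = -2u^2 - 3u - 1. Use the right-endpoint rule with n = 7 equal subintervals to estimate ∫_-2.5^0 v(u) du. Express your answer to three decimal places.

-2.755

Δu = (0 − (-2.5))/7 = 5/14.
Right endpoints: -15/7, -25/14, -10/7, -15/14, -5/7, -5/14, 0.
v(-15/7) = -184/49, v(-25/14) = -99/49, v(-10/7) = -39/49, v(-15/14) = -4/49, v(-5/7) = 6/49, v(-5/14) = -9/49, v(0) = -1.
Sum = Δu · [v(-15/7) + v(-25/14) + v(-10/7) + ...].
Sum ≈ -2.755.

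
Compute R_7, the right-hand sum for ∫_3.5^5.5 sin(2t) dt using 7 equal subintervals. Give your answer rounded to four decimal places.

0.1278

Δt = (5.5 − 3.5)/7 = 2/7.
Right endpoints: 53/14, 57/14, 61/14, 65/14, 69/14, 73/14, 5.5.
f(53/14) ≈ 0.9603, f(57/14) ≈ 0.9586, f(61/14) ≈ 0.6522, f(65/14) ≈ 0.1386, f(69/14) ≈ -0.4190, f(73/14) ≈ -0.8435, f(5.5) ≈ -1.0000.
Sum = Δt · [f(53/14) + f(57/14) + f(61/14) + ...].
Sum ≈ 0.1278.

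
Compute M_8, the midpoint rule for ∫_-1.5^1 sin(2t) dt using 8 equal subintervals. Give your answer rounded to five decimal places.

Δt = (1 − (-1.5))/8 = 0.3125.
Midpoints: -1.34375, -1.03125, -0.71875, -0.40625, -0.09375, 0.21875, 0.53125, 0.84375.
f(-1.34375) ≈ -0.43865, f(-1.03125) ≈ -0.88153, f(-0.71875) ≈ -0.99113, f(-0.40625) ≈ -0.72601, f(-0.09375) ≈ -0.18640, f(0.21875) ≈ 0.42368, f(0.53125) ≈ 0.87357, f(0.84375) ≈ 0.99320.
Sum = Δt · [f(-1.34375) + f(-1.03125) + f(-0.71875) + ...].
Sum ≈ -0.29165.

-0.29165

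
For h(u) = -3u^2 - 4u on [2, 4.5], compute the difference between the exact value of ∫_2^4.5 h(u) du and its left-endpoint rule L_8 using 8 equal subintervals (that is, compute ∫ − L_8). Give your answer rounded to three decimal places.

-9.058

Exact integral: ∫_2^4.5 h(u) du = -115.625.
L_8 ≈ -106.56738.
Error ≈ -115.625 − (-106.56738) ≈ -9.058.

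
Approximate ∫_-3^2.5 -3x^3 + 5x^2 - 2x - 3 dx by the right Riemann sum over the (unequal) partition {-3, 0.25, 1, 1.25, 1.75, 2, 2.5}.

Subinterval widths: 3.25, 0.75, 0.25, 0.5, 0.25, 0.5.
Right endpoints: 0.25, 1, 1.25, 1.75, 2, 2.5.
f(0.25) = -3.234375, f(1) = -3, f(1.25) = -3.546875, f(1.75) = -7.265625, f(2) = -11, f(2.5) = -23.625.
Sum = Σ Δx_i · f(x_i).
Sum = -31.84375.

-31.84375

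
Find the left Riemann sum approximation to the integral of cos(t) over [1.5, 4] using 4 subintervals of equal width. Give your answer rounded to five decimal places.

-1.47045

Δt = (4 − 1.5)/4 = 0.625.
Left endpoints: 1.5, 2.125, 2.75, 3.375.
f(1.5) ≈ 0.07074, f(2.125) ≈ -0.52627, f(2.75) ≈ -0.92430, f(3.375) ≈ -0.97288.
Sum = Δt · [f(1.5) + f(2.125) + f(2.75) + f(3.375)].
Sum ≈ -1.47045.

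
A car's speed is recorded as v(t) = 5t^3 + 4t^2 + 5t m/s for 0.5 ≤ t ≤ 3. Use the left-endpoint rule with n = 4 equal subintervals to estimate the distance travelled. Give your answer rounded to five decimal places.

Δt = (3 − 0.5)/4 = 0.625.
Left endpoints: 0.5, 1.125, 1.75, 2.375.
v(0.5) = 4.125, v(1.125) = 9117/512, v(1.75) = 47.796875, v(2.375) = 51927/512.
Sum = Δt · [v(0.5) + v(1.125) + v(1.75) + v(2.375)].
Sum ≈ 106.96777.

106.96777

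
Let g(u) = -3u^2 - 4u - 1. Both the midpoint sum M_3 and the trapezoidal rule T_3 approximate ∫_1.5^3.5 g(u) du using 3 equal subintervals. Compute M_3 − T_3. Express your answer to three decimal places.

0.667

M_3 ≈ -61.27778.
T_3 ≈ -61.94444.
M_3 − T_3 ≈ 0.667.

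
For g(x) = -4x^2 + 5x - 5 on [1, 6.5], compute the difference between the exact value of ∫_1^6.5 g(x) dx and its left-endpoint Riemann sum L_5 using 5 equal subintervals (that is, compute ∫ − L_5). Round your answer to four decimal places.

-71.1883

Exact integral: ∫_1^6.5 g(x) dx ≈ -289.208333.
L_5 = -218.02.
Error ≈ -289.208333 − (-218.02) ≈ -71.1883.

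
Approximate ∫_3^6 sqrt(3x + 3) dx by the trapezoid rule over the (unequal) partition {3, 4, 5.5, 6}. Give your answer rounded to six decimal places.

Subinterval widths: 1, 1.5, 0.5.
f(3) ≈ 3.464102, f(4) ≈ 3.872983, f(5.5) ≈ 4.415880, f(6) ≈ 4.582576.
On each subinterval the trapezoid contributes (Δx_i/2)·[f(x_{i-1}) + f(x_i)].
Sum ≈ 12.134804.

12.134804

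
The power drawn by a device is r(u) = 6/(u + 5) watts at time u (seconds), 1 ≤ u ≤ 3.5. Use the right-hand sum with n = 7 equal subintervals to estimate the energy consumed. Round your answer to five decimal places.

2.03821

Δu = (3.5 − 1)/7 = 5/14.
Right endpoints: 19/14, 12/7, 29/14, 17/7, 39/14, 22/7, 3.5.
r(19/14) = 84/89, r(12/7) = 42/47, r(29/14) = 28/33, r(17/7) = 21/26, r(39/14) = 84/109, r(22/7) = 14/19, r(3.5) = 12/17.
Sum = Δu · [r(19/14) + r(12/7) + r(29/14) + ...].
Sum ≈ 2.03821.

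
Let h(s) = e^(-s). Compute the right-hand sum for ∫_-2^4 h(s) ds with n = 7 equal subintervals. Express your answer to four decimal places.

Δs = (4 − (-2))/7 = 6/7.
Right endpoints: -8/7, -2/7, 4/7, 10/7, 16/7, 22/7, 4.
h(-8/7) ≈ 3.1357, h(-2/7) ≈ 1.3307, h(4/7) ≈ 0.5647, h(10/7) ≈ 0.2397, h(16/7) ≈ 0.1017, h(22/7) ≈ 0.0432, h(4) ≈ 0.0183.
Sum = Δs · [h(-8/7) + h(-2/7) + h(4/7) + ...].
Sum ≈ 4.6577.

4.6577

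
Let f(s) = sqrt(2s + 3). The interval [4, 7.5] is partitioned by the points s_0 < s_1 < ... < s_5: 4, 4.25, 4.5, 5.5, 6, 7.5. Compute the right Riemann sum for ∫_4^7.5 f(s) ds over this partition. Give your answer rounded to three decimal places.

Subinterval widths: 0.25, 0.25, 1, 0.5, 1.5.
Right endpoints: 4.25, 4.5, 5.5, 6, 7.5.
f(4.25) ≈ 3.391, f(4.5) ≈ 3.464, f(5.5) ≈ 3.742, f(6) ≈ 3.873, f(7.5) ≈ 4.243.
Sum = Σ Δs_i · f(s_i).
Sum ≈ 13.756.

13.756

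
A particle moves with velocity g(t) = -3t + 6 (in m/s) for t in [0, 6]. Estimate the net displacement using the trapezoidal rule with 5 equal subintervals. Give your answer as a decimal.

-18

Δt = (6 − 0)/5 = 1.2.
g(0) = 6, g(1.2) = 2.4, g(2.4) = -1.2, g(3.6) = -4.8, g(4.8) = -8.4, g(6) = -12.
T_5 = (Δt/2)·[g(t_0) + 2g(t_1) + ... + 2g(t_{4}) + g(t_5)].
Sum = -18.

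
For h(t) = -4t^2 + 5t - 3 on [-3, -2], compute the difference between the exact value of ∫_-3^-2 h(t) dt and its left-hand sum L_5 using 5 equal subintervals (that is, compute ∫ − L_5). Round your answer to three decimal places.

Exact integral: ∫_-3^-2 h(t) dt ≈ -40.83333.
L_5 = -43.36.
Error ≈ -40.83333 − (-43.36) ≈ 2.527.

2.527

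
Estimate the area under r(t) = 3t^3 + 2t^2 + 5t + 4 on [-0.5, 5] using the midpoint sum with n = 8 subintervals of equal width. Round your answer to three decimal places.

Δt = (5 − (-0.5))/8 = 0.6875.
Midpoints: -0.15625, 0.53125, 1.21875, 1.90625, 2.59375, 3.28125, 3.96875, 4.65625.
r(-0.15625) = 106697/32768, r(0.53125) = 251347/32768, r(1.21875) = 606053/32768, r(1.90625) = 1362479/32768, r(2.59375) = 2712289/32768, r(3.28125) = 4847147/32768, r(3.96875) = 7958717/32768, r(4.65625) = 12238663/32768.
Sum = Δt · [r(-0.15625) + r(0.53125) + r(1.21875) + ...].
Sum ≈ 631.175.

631.175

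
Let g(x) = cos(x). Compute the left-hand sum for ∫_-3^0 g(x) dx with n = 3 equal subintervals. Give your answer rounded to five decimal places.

-0.86584

Δx = (0 − (-3))/3 = 1.
Left endpoints: -3, -2, -1.
g(-3) ≈ -0.98999, g(-2) ≈ -0.41615, g(-1) ≈ 0.54030.
Sum = Δx · [g(-3) + g(-2) + g(-1)].
Sum ≈ -0.86584.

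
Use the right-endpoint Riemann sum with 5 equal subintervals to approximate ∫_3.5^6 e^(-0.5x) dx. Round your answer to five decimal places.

Δx = (6 − 3.5)/5 = 0.5.
Right endpoints: 4, 4.5, 5, 5.5, 6.
f(4) ≈ 0.13534, f(4.5) ≈ 0.10540, f(5) ≈ 0.08208, f(5.5) ≈ 0.06393, f(6) ≈ 0.04979.
Sum = Δx · [f(4) + f(4.5) + f(5) + f(5.5) + f(6)].
Sum ≈ 0.21827.

0.21827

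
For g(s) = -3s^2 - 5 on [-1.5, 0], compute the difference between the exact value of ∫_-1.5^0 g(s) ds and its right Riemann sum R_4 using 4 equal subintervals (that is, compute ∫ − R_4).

Exact integral: ∫_-1.5^0 g(s) ds = -10.875.
R_4 = -9.71484375.
Error = -10.875 − (-9.71484375) = -1.16015625.

-1.16015625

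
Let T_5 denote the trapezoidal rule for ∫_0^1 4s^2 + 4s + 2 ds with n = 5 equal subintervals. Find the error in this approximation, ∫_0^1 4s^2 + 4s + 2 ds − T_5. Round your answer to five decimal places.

-0.02667

Exact integral: ∫_0^1 f(s) ds ≈ 5.3333333.
T_5 = 5.36.
Error ≈ 5.3333333 − 5.36 ≈ -0.02667.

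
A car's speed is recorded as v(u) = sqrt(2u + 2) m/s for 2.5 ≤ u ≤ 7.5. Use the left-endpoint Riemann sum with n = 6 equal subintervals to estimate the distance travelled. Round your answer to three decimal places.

Δu = (7.5 − 2.5)/6 = 5/6.
Left endpoints: 2.5, 10/3, 25/6, 5, 35/6, 20/3.
v(2.5) ≈ 2.646, v(10/3) ≈ 2.944, v(25/6) ≈ 3.215, v(5) ≈ 3.464, v(35/6) ≈ 3.697, v(20/3) ≈ 3.916.
Sum = Δu · [v(2.5) + v(10/3) + v(25/6) + ...].
Sum ≈ 16.567.

16.567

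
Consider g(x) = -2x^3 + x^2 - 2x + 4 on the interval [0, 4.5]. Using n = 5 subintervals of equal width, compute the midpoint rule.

-173.109375

Δx = (4.5 − 0)/5 = 0.9.
Midpoints: 0.45, 1.35, 2.25, 3.15, 4.05.
g(0.45) = 3.12025, g(1.35) = -1.79825, g(2.25) = -18.21875, g(3.15) = -54.88925, g(4.05) = -120.55775.
Sum = Δx · [g(0.45) + g(1.35) + g(2.25) + g(3.15) + g(4.05)].
Sum = -173.109375.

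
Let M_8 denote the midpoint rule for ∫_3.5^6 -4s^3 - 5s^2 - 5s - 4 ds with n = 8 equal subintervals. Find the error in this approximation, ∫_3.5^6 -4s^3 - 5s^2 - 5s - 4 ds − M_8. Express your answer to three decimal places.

Exact integral: ∫_3.5^6 f(s) ds ≈ -1503.85417.
M_8 ≈ -1502.59277.
Error ≈ -1503.85417 − (-1502.59277) ≈ -1.261.

-1.261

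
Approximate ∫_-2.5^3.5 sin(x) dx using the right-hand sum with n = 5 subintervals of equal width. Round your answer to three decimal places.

Δx = (3.5 − (-2.5))/5 = 1.2.
Right endpoints: -1.3, -0.1, 1.1, 2.3, 3.5.
f(-1.3) ≈ -0.964, f(-0.1) ≈ -0.100, f(1.1) ≈ 0.891, f(2.3) ≈ 0.746, f(3.5) ≈ -0.351.
Sum = Δx · [f(-1.3) + f(-0.1) + f(1.1) + f(2.3) + f(3.5)].
Sum ≈ 0.267.

0.267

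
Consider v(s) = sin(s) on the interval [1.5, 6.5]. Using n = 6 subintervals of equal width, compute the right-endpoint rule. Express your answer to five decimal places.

-1.17880

Δs = (6.5 − 1.5)/6 = 5/6.
Right endpoints: 7/3, 19/6, 4, 29/6, 17/3, 6.5.
v(7/3) ≈ 0.72309, v(19/6) ≈ -0.02507, v(4) ≈ -0.75680, v(29/6) ≈ -0.99270, v(17/3) ≈ -0.57820, v(6.5) ≈ 0.21512.
Sum = Δs · [v(7/3) + v(19/6) + v(4) + ...].
Sum ≈ -1.17880.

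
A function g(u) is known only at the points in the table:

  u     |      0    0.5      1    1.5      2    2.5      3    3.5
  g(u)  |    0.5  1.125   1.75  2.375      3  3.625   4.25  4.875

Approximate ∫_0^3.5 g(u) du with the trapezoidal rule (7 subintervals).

9.40625

Δu = 0.5.
T_7 = (0.5/2)·[0.5 + 2·1.125 + 2·1.75 + 2·2.375 + 2·3 + 2·3.625 + 2·4.25 + 4.875] = 9.40625.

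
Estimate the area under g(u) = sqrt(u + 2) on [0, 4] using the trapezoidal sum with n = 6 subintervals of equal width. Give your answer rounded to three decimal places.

Δu = (4 − 0)/6 = 2/3.
g(0) ≈ 1.414, g(2/3) ≈ 1.633, g(4/3) ≈ 1.826, g(2) ≈ 2.000, g(8/3) ≈ 2.160, g(10/3) ≈ 2.309, g(4) ≈ 2.449.
T_6 = (Δu/2)·[g(u_0) + 2g(u_1) + ... + 2g(u_{5}) + g(u_6)].
Sum ≈ 7.907.

7.907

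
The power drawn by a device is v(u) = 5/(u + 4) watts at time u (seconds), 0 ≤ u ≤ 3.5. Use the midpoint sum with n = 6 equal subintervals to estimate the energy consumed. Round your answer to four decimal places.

Δu = (3.5 − 0)/6 = 7/12.
Midpoints: 7/24, 0.875, 35/24, 49/24, 2.625, 77/24.
v(7/24) = 120/103, v(0.875) = 40/39, v(35/24) = 120/131, v(49/24) = 24/29, v(2.625) = 40/53, v(77/24) = 120/173.
Sum = Δu · [v(7/24) + v(0.875) + v(35/24) + ...].
Sum ≈ 3.1399.

3.1399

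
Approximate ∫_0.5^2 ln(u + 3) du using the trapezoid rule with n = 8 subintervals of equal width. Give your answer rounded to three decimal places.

2.162

Δu = (2 − 0.5)/8 = 0.1875.
f(0.5) ≈ 1.253, f(0.6875) ≈ 1.305, f(0.875) ≈ 1.355, f(1.0625) ≈ 1.402, f(1.25) ≈ 1.447, f(1.4375) ≈ 1.490, f(1.625) ≈ 1.531, f(1.8125) ≈ 1.571, f(2) ≈ 1.609.
T_8 = (Δu/2)·[f(u_0) + 2f(u_1) + ... + 2f(u_{7}) + f(u_8)].
Sum ≈ 2.162.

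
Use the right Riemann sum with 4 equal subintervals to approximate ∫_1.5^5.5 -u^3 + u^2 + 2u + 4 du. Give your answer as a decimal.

Δu = (5.5 − 1.5)/4 = 1.
Right endpoints: 2.5, 3.5, 4.5, 5.5.
f(2.5) = -0.375, f(3.5) = -19.625, f(4.5) = -57.875, f(5.5) = -121.125.
Sum = Δu · [f(2.5) + f(3.5) + f(4.5) + f(5.5)].
Sum = -199.

-199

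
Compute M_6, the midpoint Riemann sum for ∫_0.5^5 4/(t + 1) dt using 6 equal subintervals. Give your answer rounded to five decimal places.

5.50774

Δt = (5 − 0.5)/6 = 0.75.
Midpoints: 0.875, 1.625, 2.375, 3.125, 3.875, 4.625.
f(0.875) = 32/15, f(1.625) = 32/21, f(2.375) = 32/27, f(3.125) = 32/33, f(3.875) = 32/39, f(4.625) = 32/45.
Sum = Δt · [f(0.875) + f(1.625) + f(2.375) + ...].
Sum ≈ 5.50774.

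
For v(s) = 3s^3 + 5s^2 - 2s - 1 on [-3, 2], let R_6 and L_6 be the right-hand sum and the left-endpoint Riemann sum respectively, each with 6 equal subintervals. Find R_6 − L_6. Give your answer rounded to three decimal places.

R_6 ≈ 39.03935.
L_6 ≈ -19.29398.
R_6 − L_6 ≈ 58.333.

58.333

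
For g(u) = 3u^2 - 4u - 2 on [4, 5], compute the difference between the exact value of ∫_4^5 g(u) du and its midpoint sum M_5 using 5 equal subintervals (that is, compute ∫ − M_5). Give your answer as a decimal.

Exact integral: ∫_4^5 g(u) du = 41.
M_5 = 40.99.
Error = 41 − 40.99 = 0.01.

0.01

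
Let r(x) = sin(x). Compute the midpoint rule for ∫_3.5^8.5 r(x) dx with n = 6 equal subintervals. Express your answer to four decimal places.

Δx = (8.5 − 3.5)/6 = 5/6.
Midpoints: 47/12, 4.75, 67/12, 77/12, 7.25, 97/12.
r(47/12) ≈ -0.6998, r(4.75) ≈ -0.9993, r(67/12) ≈ -0.6441, r(77/12) ≈ 0.1331, r(7.25) ≈ 0.8231, r(97/12) ≈ 0.9738.
Sum = Δx · [r(47/12) + r(4.75) + r(67/12) + ...].
Sum ≈ -0.3443.

-0.3443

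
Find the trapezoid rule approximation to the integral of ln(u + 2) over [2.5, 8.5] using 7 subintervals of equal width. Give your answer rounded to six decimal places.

Δu = (8.5 − 2.5)/7 = 6/7.
f(2.5) ≈ 1.504077, f(47/14) ≈ 1.678431, f(59/14) ≈ 1.826851, f(71/14) ≈ 1.956063, f(83/14) ≈ 2.070473, f(95/14) ≈ 2.173127, f(107/14) ≈ 2.266217, f(8.5) ≈ 2.351375.
T_7 = (Δu/2)·[f(u_0) + 2f(u_1) + ... + 2f(u_{6}) + f(u_7)].
Sum ≈ 11.913332.

11.913332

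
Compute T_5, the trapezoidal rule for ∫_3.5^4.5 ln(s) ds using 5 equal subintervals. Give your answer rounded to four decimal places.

1.3835

Δs = (4.5 − 3.5)/5 = 0.2.
f(3.5) ≈ 1.2528, f(3.7) ≈ 1.3083, f(3.9) ≈ 1.3610, f(4.1) ≈ 1.4110, f(4.3) ≈ 1.4586, f(4.5) ≈ 1.5041.
T_5 = (Δs/2)·[f(s_0) + 2f(s_1) + ... + 2f(s_{4}) + f(s_5)].
Sum ≈ 1.3835.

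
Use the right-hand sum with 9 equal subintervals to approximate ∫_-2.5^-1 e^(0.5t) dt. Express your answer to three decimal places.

Δt = (-1 − (-2.5))/9 = 1/6.
Right endpoints: -7/3, -13/6, -2, -11/6, -5/3, -1.5, -4/3, -7/6, -1.
f(-7/3) ≈ 0.311, f(-13/6) ≈ 0.338, f(-2) ≈ 0.368, f(-11/6) ≈ 0.400, f(-5/3) ≈ 0.435, f(-1.5) ≈ 0.472, f(-4/3) ≈ 0.513, f(-7/6) ≈ 0.558, f(-1) ≈ 0.607.
Sum = Δt · [f(-7/3) + f(-13/6) + f(-2) + ...].
Sum ≈ 0.667.

0.667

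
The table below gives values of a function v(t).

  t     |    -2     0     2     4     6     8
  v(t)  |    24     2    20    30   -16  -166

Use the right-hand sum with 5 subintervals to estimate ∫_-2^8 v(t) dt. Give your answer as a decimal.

Δt = 2.
Sum = 2·[2 + 20 + 30 + (-16) + (-166)] = -260.

-260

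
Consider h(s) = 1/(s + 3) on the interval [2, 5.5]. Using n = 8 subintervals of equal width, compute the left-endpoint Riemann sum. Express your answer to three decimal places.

0.549

Δs = (5.5 − 2)/8 = 0.4375.
Left endpoints: 2, 2.4375, 2.875, 3.3125, 3.75, 4.1875, 4.625, 5.0625.
h(2) = 0.2, h(2.4375) = 16/87, h(2.875) = 8/47, h(3.3125) = 16/101, h(3.75) = 4/27, h(4.1875) = 16/115, h(4.625) = 8/61, h(5.0625) = 16/129.
Sum = Δs · [h(2) + h(2.4375) + h(2.875) + ...].
Sum ≈ 0.549.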